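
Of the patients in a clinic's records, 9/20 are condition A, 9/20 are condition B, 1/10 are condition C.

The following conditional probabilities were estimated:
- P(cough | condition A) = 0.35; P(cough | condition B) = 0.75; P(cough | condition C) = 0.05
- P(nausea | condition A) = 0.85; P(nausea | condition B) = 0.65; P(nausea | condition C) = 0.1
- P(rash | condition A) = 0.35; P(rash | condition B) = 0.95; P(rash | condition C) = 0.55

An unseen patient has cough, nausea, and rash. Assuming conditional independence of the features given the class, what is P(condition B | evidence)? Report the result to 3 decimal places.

0.816

condition A: 0.45 × 0.35 × 0.85 × 0.35 = 0.04685625
condition B: 0.45 × 0.75 × 0.65 × 0.95 = 0.20840625
condition C: 0.1 × 0.05 × 0.1 × 0.55 = 0.000275
P(condition B | x) = 0.20840625 / 0.2555375 ≈ 0.816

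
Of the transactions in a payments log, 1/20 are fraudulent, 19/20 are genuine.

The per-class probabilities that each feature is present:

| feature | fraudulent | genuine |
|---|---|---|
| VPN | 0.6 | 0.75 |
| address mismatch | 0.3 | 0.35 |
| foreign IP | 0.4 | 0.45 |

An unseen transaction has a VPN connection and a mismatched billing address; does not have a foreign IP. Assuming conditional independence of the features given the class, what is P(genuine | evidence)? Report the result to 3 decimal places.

fraudulent: 0.05 × 0.6 × 0.3 × (1−0.4) = 0.0054
genuine: 0.95 × 0.75 × 0.35 × (1−0.45) = 0.13715625
P(genuine | x) = 0.13715625 / 0.14255625 ≈ 0.962

0.962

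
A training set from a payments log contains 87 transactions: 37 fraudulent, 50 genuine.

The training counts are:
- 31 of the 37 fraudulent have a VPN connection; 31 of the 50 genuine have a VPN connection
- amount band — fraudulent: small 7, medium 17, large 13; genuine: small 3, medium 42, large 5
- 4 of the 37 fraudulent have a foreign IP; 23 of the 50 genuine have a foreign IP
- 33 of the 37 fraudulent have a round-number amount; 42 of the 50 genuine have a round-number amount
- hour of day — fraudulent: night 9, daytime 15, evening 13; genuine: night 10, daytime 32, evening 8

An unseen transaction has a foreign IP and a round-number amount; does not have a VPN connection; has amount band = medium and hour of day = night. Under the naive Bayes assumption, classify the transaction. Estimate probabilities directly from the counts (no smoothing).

fraudulent: (37/87) × (6/37) × (17/37) × (4/37) × (33/37) × (9/37) ≈ 0.000743174
genuine: (50/87) × (19/50) × (42/50) × (23/50) × (42/50) × (10/50) ≈ 0.0141769
Highest score → genuine.

genuine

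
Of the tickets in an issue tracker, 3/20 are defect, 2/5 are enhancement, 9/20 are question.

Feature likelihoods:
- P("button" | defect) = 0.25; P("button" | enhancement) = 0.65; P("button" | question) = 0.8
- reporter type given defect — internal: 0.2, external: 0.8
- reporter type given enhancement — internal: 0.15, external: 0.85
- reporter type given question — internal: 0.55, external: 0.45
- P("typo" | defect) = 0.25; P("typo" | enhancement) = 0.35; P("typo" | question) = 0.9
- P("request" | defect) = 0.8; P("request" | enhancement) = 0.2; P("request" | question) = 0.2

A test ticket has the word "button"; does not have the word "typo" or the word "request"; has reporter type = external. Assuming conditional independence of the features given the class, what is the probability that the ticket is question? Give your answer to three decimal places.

defect: 0.15 × 0.25 × 0.8 × (1−0.25) × (1−0.8) = 0.0045
enhancement: 0.4 × 0.65 × 0.85 × (1−0.35) × (1−0.2) = 0.11492
question: 0.45 × 0.8 × 0.45 × (1−0.9) × (1−0.2) = 0.01296
P(question | x) = 0.01296 / 0.13238 ≈ 0.098

0.098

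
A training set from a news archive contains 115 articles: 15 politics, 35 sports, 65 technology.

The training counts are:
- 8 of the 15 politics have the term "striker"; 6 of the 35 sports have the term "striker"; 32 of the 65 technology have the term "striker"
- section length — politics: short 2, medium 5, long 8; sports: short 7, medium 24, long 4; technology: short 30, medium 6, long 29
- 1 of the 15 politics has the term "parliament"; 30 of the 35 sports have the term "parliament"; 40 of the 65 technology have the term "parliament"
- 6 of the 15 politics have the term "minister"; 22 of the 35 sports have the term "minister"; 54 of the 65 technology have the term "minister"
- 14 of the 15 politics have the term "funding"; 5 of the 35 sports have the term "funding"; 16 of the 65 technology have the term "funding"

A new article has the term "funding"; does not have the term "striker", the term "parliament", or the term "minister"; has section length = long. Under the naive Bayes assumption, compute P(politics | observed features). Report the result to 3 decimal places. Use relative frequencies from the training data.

politics: (15/115) × (7/15) × (8/15) × (14/15) × (9/15) × (14/15) ≈ 0.0169677
sports: (35/115) × (29/35) × (4/35) × (5/35) × (13/35) × (5/35) ≈ 0.00021846
technology: (65/115) × (33/65) × (29/65) × (25/65) × (11/65) × (16/65) ≈ 0.00205123
P(politics | x) = 0.0169677 / 0.01923739 ≈ 0.882

0.882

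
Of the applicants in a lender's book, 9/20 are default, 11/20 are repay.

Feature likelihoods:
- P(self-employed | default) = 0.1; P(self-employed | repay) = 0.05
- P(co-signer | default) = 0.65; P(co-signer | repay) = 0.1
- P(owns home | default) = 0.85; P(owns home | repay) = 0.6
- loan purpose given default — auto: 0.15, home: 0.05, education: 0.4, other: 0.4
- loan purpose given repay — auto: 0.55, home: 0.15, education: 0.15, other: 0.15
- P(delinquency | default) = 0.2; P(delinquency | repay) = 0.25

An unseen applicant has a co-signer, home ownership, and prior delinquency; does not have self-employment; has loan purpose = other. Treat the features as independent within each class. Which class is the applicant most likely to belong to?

default

default: 0.45 × (1−0.1) × 0.65 × 0.85 × 0.4 × 0.2 = 0.017901
repay: 0.55 × (1−0.05) × 0.1 × 0.6 × 0.15 × 0.25 = 0.001175625
Highest score → default.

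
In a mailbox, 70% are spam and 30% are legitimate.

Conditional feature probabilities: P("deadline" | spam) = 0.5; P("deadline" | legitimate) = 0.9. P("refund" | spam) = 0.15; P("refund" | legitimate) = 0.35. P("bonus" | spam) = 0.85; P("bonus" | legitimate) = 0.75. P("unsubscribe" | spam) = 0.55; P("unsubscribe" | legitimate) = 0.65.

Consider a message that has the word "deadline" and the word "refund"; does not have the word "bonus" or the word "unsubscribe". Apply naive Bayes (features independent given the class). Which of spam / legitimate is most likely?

spam: 0.7 × 0.5 × 0.15 × (1−0.85) × (1−0.55) = 0.00354375
legitimate: 0.3 × 0.9 × 0.35 × (1−0.75) × (1−0.65) = 0.00826875
Highest score → legitimate.

legitimate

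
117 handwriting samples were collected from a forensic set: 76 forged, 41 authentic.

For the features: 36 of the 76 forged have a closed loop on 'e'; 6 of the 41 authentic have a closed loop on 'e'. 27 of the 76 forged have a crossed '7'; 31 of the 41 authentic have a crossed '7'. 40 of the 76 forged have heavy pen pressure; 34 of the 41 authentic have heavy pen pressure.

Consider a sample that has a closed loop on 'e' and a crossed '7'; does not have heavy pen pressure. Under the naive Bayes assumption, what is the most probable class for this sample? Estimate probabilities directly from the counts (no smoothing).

forged

forged: (76/117) × (36/76) × (27/76) × (36/76) ≈ 0.0517792
authentic: (41/117) × (6/41) × (31/41) × (7/41) ≈ 0.00661999
Highest score → forged.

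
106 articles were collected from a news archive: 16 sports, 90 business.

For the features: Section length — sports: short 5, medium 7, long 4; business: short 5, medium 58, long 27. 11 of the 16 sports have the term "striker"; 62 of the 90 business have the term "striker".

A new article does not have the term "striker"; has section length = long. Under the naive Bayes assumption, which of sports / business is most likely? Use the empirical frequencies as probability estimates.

business

sports: (16/106) × (4/16) × (5/16) ≈ 0.0117925
business: (90/106) × (27/90) × (28/90) ≈ 0.0792453
Highest score → business.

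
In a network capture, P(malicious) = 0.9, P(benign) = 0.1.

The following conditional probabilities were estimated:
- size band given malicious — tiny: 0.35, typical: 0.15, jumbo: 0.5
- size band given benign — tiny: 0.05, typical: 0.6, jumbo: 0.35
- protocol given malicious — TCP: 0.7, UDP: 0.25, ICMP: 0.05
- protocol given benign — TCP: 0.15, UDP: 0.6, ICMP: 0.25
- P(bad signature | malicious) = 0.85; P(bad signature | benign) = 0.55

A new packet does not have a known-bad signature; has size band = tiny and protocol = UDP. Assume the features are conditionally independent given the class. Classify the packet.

malicious: 0.9 × 0.35 × 0.25 × (1−0.85) = 0.0118125
benign: 0.1 × 0.05 × 0.6 × (1−0.55) = 0.00135
Highest score → malicious.

malicious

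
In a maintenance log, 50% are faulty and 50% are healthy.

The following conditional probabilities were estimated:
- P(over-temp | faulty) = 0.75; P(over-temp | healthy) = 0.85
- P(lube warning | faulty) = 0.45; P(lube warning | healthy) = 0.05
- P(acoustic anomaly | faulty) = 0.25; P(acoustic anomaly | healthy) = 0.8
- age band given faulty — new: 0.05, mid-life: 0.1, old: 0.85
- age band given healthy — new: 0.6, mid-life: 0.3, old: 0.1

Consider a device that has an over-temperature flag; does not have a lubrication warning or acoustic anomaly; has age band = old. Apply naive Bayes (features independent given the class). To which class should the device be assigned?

faulty

faulty: 0.5 × 0.75 × (1−0.45) × (1−0.25) × 0.85 = 0.131484375
healthy: 0.5 × 0.85 × (1−0.05) × (1−0.8) × 0.1 = 0.008075
Highest score → faulty.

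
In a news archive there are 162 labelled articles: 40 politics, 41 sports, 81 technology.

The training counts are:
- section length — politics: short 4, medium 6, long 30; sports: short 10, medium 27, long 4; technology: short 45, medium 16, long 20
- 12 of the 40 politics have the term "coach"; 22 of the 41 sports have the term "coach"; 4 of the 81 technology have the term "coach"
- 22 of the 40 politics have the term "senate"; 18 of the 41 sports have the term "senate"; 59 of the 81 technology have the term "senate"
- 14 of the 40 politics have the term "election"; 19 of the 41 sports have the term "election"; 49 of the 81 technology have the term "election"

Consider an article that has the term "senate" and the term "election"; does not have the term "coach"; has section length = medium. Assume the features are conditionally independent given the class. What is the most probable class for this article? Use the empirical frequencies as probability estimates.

technology

politics: (40/162) × (6/40) × (28/40) × (22/40) × (14/40) ≈ 0.00499074
sports: (41/162) × (27/41) × (19/41) × (18/41) × (19/41) ≈ 0.0157136
technology: (81/162) × (16/81) × (77/81) × (59/81) × (49/81) ≈ 0.0413703
Highest score → technology.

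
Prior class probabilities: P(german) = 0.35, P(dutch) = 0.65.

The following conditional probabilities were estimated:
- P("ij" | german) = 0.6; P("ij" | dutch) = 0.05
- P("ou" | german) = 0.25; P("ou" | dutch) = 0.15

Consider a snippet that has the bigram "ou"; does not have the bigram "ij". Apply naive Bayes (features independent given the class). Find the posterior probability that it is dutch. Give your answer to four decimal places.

0.7258

german: 0.35 × (1−0.6) × 0.25 = 0.035
dutch: 0.65 × (1−0.05) × 0.15 = 0.092625
P(dutch | x) = 0.092625 / 0.127625 ≈ 0.7258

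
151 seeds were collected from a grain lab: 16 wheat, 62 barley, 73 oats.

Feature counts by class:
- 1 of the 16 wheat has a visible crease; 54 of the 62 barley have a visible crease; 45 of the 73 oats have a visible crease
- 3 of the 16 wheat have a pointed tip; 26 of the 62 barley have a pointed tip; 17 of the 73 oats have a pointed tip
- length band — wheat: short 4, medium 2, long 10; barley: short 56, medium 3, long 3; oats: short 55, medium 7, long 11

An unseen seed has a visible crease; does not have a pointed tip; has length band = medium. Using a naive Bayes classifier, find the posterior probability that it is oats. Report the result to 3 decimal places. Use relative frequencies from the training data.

0.672

wheat: (16/151) × (1/16) × (13/16) × (2/16) ≈ 0.000672599
barley: (62/151) × (54/62) × (36/62) × (3/62) ≈ 0.0100475
oats: (73/151) × (45/73) × (56/73) × (7/73) ≈ 0.0219218
P(oats | x) = 0.0219218 / 0.032641899 ≈ 0.672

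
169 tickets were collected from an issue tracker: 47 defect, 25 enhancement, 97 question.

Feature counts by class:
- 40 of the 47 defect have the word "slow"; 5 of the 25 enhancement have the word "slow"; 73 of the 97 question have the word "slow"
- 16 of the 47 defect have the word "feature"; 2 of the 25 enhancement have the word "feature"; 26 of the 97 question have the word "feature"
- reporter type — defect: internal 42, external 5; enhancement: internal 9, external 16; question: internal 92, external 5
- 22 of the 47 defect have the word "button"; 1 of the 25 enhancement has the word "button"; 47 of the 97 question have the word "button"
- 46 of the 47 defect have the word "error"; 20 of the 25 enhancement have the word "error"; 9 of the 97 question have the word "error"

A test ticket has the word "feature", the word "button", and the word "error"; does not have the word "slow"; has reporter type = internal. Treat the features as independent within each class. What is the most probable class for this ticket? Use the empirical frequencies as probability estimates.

defect: (47/169) × (7/47) × (16/47) × (42/47) × (22/47) × (46/47) ≈ 0.00577258
enhancement: (25/169) × (20/25) × (2/25) × (9/25) × (1/25) × (20/25) ≈ 0.000109065
question: (97/169) × (24/97) × (26/97) × (92/97) × (47/97) × (9/97) ≈ 0.00162308
Highest score → defect.

defect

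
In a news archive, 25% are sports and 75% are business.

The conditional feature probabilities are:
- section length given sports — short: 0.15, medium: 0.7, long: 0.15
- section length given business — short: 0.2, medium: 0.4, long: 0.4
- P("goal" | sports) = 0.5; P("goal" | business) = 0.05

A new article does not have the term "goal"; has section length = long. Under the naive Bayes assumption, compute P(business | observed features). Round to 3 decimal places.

sports: 0.25 × 0.15 × (1−0.5) = 0.01875
business: 0.75 × 0.4 × (1−0.05) = 0.285
P(business | x) = 0.285 / 0.30375 ≈ 0.938

0.938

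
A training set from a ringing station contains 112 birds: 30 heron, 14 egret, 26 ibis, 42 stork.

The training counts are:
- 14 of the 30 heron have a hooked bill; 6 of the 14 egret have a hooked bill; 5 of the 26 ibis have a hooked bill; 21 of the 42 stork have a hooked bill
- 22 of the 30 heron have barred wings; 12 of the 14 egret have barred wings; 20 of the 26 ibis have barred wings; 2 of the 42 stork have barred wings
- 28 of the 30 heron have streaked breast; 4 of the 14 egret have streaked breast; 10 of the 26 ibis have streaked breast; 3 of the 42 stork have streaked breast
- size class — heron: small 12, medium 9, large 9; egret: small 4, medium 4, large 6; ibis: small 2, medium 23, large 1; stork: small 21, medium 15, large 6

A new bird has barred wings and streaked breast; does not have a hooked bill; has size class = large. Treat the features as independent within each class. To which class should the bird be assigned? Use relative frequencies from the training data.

heron: (30/112) × (16/30) × (22/30) × (28/30) × (9/30) ≈ 0.0293333
egret: (14/112) × (8/14) × (12/14) × (4/14) × (6/14) ≈ 0.00749688
ibis: (26/112) × (21/26) × (20/26) × (10/26) × (1/26) ≈ 0.00213359
stork: (42/112) × (21/42) × (2/42) × (3/42) × (6/42) ≈ 0.0000911079
Highest score → heron.

heron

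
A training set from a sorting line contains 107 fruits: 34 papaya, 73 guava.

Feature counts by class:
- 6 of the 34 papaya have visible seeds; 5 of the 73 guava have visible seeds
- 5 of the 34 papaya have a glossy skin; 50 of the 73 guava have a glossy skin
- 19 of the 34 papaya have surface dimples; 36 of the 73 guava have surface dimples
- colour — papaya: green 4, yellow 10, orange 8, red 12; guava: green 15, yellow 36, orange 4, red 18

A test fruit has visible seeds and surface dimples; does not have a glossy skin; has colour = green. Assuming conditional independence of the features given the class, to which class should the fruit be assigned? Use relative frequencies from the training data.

papaya

papaya: (34/107) × (6/34) × (29/34) × (19/34) × (4/34) ≈ 0.00314443
guava: (73/107) × (5/73) × (23/73) × (36/73) × (15/73) ≈ 0.0014919
Highest score → papaya.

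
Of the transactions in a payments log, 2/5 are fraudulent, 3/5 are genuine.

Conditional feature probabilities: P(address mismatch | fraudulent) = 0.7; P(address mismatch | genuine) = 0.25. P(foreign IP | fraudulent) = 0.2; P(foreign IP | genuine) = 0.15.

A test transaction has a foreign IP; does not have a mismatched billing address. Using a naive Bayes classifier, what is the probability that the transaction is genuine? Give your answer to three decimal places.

fraudulent: 0.4 × (1−0.7) × 0.2 = 0.024
genuine: 0.6 × (1−0.25) × 0.15 = 0.0675
P(genuine | x) = 0.0675 / 0.0915 ≈ 0.738

0.738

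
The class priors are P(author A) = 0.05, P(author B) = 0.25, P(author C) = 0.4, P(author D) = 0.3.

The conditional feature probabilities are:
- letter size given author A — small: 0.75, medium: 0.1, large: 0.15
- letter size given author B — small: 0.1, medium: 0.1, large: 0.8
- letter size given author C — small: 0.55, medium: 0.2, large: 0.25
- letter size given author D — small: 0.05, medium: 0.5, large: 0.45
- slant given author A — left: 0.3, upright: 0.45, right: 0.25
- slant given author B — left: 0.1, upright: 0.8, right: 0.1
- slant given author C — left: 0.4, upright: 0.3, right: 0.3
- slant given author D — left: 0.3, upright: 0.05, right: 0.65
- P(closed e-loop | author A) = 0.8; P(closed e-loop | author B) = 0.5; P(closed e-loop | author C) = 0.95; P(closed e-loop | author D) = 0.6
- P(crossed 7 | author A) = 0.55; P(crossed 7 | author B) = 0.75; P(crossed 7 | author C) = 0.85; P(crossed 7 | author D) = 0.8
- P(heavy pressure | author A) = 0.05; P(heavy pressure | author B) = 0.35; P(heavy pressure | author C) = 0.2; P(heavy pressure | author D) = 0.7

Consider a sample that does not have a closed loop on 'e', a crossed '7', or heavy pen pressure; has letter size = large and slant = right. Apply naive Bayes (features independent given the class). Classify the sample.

author D

author A: 0.05 × 0.15 × 0.25 × (1−0.8) × (1−0.55) × (1−0.05) = 0.0001603125
author B: 0.25 × 0.8 × 0.1 × (1−0.5) × (1−0.75) × (1−0.35) = 0.001625
author C: 0.4 × 0.25 × 0.3 × (1−0.95) × (1−0.85) × (1−0.2) = 0.00018
author D: 0.3 × 0.45 × 0.65 × (1−0.6) × (1−0.8) × (1−0.7) = 0.002106
Highest score → author D.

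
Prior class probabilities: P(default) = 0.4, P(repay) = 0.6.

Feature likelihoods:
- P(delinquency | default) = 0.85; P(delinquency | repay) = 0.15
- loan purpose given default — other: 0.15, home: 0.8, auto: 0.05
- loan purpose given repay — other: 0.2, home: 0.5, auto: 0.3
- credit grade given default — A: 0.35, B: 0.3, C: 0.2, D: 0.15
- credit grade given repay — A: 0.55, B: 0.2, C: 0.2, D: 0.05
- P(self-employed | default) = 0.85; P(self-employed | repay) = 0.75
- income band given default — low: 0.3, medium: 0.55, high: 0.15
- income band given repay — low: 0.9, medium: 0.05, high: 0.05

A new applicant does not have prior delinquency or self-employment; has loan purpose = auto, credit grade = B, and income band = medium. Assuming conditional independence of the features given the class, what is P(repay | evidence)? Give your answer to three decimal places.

default: 0.4 × (1−0.85) × 0.05 × 0.3 × (1−0.85) × 0.55 = 0.00007425
repay: 0.6 × (1−0.15) × 0.3 × 0.2 × (1−0.75) × 0.05 = 0.0003825
P(repay | x) = 0.0003825 / 0.00045675 ≈ 0.837

0.837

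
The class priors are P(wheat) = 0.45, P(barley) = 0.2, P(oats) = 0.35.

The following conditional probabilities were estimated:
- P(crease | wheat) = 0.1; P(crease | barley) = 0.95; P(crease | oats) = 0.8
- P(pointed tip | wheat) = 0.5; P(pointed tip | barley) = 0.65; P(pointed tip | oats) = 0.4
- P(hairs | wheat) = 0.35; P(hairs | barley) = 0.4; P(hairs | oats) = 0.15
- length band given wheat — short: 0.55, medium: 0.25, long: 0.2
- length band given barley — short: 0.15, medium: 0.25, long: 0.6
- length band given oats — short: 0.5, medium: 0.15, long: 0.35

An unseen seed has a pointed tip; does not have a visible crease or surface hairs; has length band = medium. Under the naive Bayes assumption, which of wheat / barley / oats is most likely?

wheat: 0.45 × (1−0.1) × 0.5 × (1−0.35) × 0.25 = 0.03290625
barley: 0.2 × (1−0.95) × 0.65 × (1−0.4) × 0.25 = 0.000975
oats: 0.35 × (1−0.8) × 0.4 × (1−0.15) × 0.15 = 0.00357
Highest score → wheat.

wheat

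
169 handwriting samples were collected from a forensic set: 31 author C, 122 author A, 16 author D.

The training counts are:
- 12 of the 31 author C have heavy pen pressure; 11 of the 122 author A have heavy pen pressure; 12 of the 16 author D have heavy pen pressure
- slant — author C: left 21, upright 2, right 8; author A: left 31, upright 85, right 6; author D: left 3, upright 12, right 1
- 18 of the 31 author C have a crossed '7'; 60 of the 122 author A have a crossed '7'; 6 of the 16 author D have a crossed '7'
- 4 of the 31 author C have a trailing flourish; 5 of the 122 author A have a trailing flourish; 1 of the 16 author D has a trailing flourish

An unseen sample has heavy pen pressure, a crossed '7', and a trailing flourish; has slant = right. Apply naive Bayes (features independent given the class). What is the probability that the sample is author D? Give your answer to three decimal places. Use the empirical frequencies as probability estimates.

0.067

author C: (31/169) × (12/31) × (8/31) × (18/31) × (4/31) ≈ 0.00137288
author A: (122/169) × (11/122) × (6/122) × (60/122) × (5/122) ≈ 0.0000645207
author D: (16/169) × (12/16) × (1/16) × (6/16) × (1/16) ≈ 0.000104013
P(author D | x) = 0.000104013 / 0.0015414137 ≈ 0.067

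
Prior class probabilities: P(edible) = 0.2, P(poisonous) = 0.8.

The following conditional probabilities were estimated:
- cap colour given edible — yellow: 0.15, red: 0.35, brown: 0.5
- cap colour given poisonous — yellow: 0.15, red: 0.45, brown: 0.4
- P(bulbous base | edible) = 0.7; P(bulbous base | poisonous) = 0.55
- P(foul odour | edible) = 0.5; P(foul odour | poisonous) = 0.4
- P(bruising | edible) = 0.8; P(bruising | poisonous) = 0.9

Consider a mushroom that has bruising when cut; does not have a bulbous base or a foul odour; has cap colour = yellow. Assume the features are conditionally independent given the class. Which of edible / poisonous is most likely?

poisonous

edible: 0.2 × 0.15 × (1−0.7) × (1−0.5) × 0.8 = 0.0036
poisonous: 0.8 × 0.15 × (1−0.55) × (1−0.4) × 0.9 = 0.02916
Highest score → poisonous.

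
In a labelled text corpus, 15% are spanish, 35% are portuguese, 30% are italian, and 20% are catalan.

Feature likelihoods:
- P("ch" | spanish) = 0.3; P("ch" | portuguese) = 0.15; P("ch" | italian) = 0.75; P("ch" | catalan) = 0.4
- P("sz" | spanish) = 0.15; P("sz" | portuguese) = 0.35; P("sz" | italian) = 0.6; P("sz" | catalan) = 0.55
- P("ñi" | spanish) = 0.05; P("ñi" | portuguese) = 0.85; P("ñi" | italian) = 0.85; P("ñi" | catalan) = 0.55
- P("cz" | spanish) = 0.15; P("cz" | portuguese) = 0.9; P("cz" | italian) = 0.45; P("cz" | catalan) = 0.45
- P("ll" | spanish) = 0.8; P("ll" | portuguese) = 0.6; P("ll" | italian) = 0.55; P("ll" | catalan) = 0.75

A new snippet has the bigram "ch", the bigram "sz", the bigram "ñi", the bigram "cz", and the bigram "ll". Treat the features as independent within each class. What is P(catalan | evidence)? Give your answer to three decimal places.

spanish: 0.15 × 0.3 × 0.15 × 0.05 × 0.15 × 0.8 = 0.0000405
portuguese: 0.35 × 0.15 × 0.35 × 0.85 × 0.9 × 0.6 = 0.008434125
italian: 0.3 × 0.75 × 0.6 × 0.85 × 0.45 × 0.55 = 0.028400625
catalan: 0.2 × 0.4 × 0.55 × 0.55 × 0.45 × 0.75 = 0.0081675
P(catalan | x) = 0.0081675 / 0.04504275 ≈ 0.181

0.181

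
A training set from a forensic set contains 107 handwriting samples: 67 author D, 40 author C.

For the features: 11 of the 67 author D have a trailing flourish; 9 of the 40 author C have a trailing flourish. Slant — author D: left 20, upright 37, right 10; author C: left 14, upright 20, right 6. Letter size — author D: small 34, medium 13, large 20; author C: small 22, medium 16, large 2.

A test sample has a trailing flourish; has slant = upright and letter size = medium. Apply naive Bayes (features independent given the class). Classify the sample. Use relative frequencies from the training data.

author C

author D: (67/107) × (11/67) × (37/67) × (13/67) ≈ 0.0110155
author C: (40/107) × (9/40) × (20/40) × (16/40) ≈ 0.0168224
Highest score → author C.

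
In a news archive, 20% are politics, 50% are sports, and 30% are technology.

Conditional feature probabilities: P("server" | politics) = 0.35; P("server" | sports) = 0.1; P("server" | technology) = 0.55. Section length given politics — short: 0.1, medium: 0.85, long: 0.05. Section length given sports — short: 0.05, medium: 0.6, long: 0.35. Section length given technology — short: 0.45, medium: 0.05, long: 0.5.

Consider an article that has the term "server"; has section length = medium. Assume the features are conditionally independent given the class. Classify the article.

politics

politics: 0.2 × 0.35 × 0.85 = 0.0595
sports: 0.5 × 0.1 × 0.6 = 0.03
technology: 0.3 × 0.55 × 0.05 = 0.00825
Highest score → politics.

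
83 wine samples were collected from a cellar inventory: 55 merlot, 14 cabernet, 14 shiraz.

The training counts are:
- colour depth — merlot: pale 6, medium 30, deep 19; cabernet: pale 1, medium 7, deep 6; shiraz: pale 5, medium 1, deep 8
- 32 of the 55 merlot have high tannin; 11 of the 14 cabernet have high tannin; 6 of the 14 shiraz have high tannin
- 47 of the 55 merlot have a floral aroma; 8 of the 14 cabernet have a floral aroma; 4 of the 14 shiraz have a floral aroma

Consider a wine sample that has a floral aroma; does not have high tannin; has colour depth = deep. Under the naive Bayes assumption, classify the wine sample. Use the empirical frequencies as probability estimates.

merlot

merlot: (55/83) × (19/55) × (23/55) × (47/55) ≈ 0.0818042
cabernet: (14/83) × (6/14) × (3/14) × (8/14) ≈ 0.00885173
shiraz: (14/83) × (8/14) × (8/14) × (4/14) ≈ 0.0157364
Highest score → merlot.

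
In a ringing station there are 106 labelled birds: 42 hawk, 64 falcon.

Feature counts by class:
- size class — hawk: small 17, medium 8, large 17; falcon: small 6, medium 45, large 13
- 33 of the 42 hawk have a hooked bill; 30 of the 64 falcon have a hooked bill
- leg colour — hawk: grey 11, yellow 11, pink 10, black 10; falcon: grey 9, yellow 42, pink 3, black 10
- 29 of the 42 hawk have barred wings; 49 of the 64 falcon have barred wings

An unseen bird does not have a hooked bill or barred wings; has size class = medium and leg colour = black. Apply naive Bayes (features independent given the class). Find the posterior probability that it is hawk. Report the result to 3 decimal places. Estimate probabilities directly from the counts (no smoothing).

hawk: (42/106) × (8/42) × (9/42) × (10/42) × (13/42) ≈ 0.00119185
falcon: (64/106) × (45/64) × (34/64) × (10/64) × (15/64) ≈ 0.00825918
P(hawk | x) = 0.00119185 / 0.00945103 ≈ 0.126

0.126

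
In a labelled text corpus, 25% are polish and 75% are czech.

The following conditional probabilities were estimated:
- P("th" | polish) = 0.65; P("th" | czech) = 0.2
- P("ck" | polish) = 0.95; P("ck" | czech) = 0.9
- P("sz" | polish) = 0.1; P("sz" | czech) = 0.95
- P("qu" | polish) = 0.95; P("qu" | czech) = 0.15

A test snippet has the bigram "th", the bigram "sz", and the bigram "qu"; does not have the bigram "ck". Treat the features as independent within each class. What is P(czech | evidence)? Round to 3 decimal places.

polish: 0.25 × 0.65 × (1−0.95) × 0.1 × 0.95 = 0.000771875
czech: 0.75 × 0.2 × (1−0.9) × 0.95 × 0.15 = 0.0021375
P(czech | x) = 0.0021375 / 0.002909375 ≈ 0.735

0.735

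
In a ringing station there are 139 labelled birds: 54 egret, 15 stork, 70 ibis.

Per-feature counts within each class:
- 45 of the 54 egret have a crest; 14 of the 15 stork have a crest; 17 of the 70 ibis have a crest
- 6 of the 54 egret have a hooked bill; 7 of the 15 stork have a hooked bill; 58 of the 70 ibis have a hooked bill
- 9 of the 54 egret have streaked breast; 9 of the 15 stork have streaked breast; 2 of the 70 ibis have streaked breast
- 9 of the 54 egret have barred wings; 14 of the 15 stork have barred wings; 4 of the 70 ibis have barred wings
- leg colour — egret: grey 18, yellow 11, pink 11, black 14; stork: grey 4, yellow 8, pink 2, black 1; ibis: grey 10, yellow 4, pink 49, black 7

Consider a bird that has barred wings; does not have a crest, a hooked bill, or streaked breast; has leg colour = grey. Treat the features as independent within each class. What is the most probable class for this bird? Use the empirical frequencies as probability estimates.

egret

egret: (54/139) × (9/54) × (48/54) × (45/54) × (9/54) × (18/54) ≈ 0.00266454
stork: (15/139) × (1/15) × (8/15) × (6/15) × (14/15) × (4/15) ≈ 0.000381988
ibis: (70/139) × (53/70) × (12/70) × (68/70) × (4/70) × (10/70) ≈ 0.000518345
Highest score → egret.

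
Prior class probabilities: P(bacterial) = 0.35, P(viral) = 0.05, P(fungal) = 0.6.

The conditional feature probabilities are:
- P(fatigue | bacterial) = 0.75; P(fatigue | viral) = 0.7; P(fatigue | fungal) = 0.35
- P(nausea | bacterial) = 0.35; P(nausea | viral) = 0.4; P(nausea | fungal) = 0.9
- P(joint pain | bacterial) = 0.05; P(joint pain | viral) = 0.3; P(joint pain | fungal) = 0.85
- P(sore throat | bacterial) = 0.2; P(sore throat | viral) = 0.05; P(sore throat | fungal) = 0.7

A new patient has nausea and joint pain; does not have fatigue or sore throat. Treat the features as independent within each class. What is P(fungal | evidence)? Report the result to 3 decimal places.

bacterial: 0.35 × (1−0.75) × 0.35 × 0.05 × (1−0.2) = 0.001225
viral: 0.05 × (1−0.7) × 0.4 × 0.3 × (1−0.05) = 0.00171
fungal: 0.6 × (1−0.35) × 0.9 × 0.85 × (1−0.7) = 0.089505
P(fungal | x) = 0.089505 / 0.09244 ≈ 0.968

0.968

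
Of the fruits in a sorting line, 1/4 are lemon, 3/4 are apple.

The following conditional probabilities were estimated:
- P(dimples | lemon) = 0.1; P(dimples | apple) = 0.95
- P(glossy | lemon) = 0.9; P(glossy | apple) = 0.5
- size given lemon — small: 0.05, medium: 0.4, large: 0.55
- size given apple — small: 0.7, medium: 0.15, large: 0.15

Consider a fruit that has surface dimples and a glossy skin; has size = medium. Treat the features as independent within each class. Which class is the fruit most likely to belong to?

apple

lemon: 0.25 × 0.1 × 0.9 × 0.4 = 0.009
apple: 0.75 × 0.95 × 0.5 × 0.15 = 0.0534375
Highest score → apple.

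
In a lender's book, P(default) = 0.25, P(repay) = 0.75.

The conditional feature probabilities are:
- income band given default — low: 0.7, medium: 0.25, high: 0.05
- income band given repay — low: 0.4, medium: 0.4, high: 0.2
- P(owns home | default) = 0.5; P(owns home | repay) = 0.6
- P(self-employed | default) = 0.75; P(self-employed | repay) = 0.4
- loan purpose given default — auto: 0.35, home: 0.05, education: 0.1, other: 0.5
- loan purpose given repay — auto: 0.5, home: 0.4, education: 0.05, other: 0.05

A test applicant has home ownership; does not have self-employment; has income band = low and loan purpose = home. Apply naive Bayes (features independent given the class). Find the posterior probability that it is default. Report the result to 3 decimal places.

default: 0.25 × 0.7 × 0.5 × (1−0.75) × 0.05 = 0.00109375
repay: 0.75 × 0.4 × 0.6 × (1−0.4) × 0.4 = 0.0432
P(default | x) = 0.00109375 / 0.04429375 ≈ 0.025

0.025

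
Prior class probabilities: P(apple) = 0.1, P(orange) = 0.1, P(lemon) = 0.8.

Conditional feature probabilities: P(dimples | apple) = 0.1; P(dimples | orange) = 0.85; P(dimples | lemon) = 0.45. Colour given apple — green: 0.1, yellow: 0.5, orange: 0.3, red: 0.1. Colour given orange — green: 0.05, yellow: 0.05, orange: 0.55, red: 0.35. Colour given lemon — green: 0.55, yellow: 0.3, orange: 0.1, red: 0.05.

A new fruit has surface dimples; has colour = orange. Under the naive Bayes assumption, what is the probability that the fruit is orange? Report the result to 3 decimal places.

apple: 0.1 × 0.1 × 0.3 = 0.003
orange: 0.1 × 0.85 × 0.55 = 0.04675
lemon: 0.8 × 0.45 × 0.1 = 0.036
P(orange | x) = 0.04675 / 0.08575 ≈ 0.545

0.545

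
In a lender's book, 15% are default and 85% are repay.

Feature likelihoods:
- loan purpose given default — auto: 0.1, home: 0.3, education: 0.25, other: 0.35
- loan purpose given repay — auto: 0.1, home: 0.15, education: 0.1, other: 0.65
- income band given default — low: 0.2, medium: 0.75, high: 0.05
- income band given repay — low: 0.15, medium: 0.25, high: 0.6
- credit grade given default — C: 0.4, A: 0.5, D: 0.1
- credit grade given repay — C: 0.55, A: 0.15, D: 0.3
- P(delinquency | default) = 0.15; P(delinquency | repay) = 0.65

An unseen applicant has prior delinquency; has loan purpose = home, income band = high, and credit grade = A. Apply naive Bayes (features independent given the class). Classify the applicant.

repay

default: 0.15 × 0.3 × 0.05 × 0.5 × 0.15 = 0.00016875
repay: 0.85 × 0.15 × 0.6 × 0.15 × 0.65 = 0.00745875
Highest score → repay.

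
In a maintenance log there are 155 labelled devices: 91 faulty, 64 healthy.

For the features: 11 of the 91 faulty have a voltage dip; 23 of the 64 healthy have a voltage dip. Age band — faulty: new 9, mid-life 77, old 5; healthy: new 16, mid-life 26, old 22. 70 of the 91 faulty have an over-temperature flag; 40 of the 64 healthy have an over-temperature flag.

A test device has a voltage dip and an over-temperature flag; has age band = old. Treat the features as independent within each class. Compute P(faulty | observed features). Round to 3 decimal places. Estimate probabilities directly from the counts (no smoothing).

faulty: (91/155) × (11/91) × (5/91) × (70/91) ≈ 0.00299948
healthy: (64/155) × (23/64) × (22/64) × (40/64) ≈ 0.03188
P(faulty | x) = 0.00299948 / 0.03487948 ≈ 0.086

0.086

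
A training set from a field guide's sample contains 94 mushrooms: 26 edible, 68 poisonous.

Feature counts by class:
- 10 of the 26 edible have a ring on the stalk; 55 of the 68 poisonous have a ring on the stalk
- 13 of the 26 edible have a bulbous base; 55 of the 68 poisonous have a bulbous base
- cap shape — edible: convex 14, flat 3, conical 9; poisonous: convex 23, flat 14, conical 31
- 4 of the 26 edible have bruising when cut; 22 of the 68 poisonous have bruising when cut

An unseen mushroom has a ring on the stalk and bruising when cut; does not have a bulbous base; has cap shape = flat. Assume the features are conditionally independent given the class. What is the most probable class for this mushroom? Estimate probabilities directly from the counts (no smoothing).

edible: (26/94) × (10/26) × (13/26) × (3/26) × (4/26) ≈ 0.000944228
poisonous: (68/94) × (55/68) × (13/68) × (14/68) × (22/68) ≈ 0.00745079
Highest score → poisonous.

poisonous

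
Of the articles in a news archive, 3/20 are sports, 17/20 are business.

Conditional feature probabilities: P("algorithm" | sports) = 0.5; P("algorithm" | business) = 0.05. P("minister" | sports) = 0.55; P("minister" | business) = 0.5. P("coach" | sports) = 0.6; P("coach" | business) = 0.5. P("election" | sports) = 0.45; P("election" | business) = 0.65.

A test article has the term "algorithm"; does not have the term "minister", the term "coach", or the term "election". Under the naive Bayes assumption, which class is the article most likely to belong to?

sports

sports: 0.15 × 0.5 × (1−0.55) × (1−0.6) × (1−0.45) = 0.007425
business: 0.85 × 0.05 × (1−0.5) × (1−0.5) × (1−0.65) = 0.00371875
Highest score → sports.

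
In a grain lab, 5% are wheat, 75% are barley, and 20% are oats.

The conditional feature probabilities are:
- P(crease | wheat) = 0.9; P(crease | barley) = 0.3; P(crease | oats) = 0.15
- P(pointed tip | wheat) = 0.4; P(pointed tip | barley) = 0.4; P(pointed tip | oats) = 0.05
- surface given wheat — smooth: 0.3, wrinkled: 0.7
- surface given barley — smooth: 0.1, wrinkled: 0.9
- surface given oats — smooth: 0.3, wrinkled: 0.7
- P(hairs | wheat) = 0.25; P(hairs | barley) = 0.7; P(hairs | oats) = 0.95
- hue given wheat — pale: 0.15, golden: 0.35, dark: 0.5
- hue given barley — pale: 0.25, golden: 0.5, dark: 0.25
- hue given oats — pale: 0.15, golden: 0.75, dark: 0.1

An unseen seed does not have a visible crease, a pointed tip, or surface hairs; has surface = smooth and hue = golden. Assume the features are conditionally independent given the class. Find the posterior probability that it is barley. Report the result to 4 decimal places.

wheat: 0.05 × (1−0.9) × (1−0.4) × 0.3 × (1−0.25) × 0.35 = 0.00023625
barley: 0.75 × (1−0.3) × (1−0.4) × 0.1 × (1−0.7) × 0.5 = 0.004725
oats: 0.2 × (1−0.15) × (1−0.05) × 0.3 × (1−0.95) × 0.75 = 0.001816875
P(barley | x) = 0.004725 / 0.006778125 ≈ 0.6971

0.6971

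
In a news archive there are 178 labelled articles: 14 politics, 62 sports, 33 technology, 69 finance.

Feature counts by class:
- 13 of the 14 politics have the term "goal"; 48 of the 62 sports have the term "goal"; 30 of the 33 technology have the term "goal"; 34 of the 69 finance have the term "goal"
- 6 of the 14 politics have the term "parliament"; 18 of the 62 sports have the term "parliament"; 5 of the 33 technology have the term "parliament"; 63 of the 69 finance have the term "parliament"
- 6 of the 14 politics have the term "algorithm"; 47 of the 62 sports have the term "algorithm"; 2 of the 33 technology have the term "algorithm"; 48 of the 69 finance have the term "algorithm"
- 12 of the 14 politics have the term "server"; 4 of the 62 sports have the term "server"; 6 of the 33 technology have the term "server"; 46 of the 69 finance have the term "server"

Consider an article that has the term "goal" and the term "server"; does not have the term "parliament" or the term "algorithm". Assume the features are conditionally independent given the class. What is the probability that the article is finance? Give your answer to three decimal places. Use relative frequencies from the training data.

politics: (14/178) × (13/14) × (8/14) × (8/14) × (12/14) ≈ 0.0204409
sports: (62/178) × (48/62) × (44/62) × (15/62) × (4/62) ≈ 0.0029871
technology: (33/178) × (30/33) × (28/33) × (31/33) × (6/33) ≈ 0.0244248
finance: (69/178) × (34/69) × (6/69) × (21/69) × (46/69) ≈ 0.00337008
P(finance | x) = 0.00337008 / 0.05122288 ≈ 0.066

0.066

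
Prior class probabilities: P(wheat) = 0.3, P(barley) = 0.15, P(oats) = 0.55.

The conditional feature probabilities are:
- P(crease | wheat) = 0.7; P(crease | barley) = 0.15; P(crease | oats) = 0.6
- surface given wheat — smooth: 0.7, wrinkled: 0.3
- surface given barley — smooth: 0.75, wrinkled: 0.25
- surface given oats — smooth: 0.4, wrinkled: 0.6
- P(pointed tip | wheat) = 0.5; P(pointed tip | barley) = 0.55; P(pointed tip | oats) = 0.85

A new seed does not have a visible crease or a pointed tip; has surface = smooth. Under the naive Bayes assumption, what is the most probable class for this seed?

barley

wheat: 0.3 × (1−0.7) × 0.7 × (1−0.5) = 0.0315
barley: 0.15 × (1−0.15) × 0.75 × (1−0.55) = 0.04303125
oats: 0.55 × (1−0.6) × 0.4 × (1−0.85) = 0.0132
Highest score → barley.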